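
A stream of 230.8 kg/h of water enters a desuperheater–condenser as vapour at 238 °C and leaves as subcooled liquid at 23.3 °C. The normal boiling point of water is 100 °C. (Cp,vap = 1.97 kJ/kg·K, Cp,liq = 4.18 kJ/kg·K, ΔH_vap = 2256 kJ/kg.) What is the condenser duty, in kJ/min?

vapour 238→100 °C: -271.86 kJ/kg
condensation at 100 °C: -2256 kJ/kg
liquid 100→23.3 °C: -320.61 kJ/kg
Δh = -271.86 + -2256 + -320.61 = -2848.5 kJ/kg
Q = ṁ·Δh = 230.8 kg/h × -2848.5 kJ/kg = -657430 kJ/h
|Q| = 182.62 kW = 10957 kJ/min

Q_c = 11000 kJ/min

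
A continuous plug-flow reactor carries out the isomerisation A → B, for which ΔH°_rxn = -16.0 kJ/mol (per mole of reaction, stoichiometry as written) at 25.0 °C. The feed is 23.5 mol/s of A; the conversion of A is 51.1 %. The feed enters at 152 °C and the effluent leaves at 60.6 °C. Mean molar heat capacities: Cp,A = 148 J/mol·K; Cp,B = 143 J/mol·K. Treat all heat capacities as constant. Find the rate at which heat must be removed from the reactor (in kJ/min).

Extent of reaction ξ = 0.511 × 23.5 = 12.008 mol/s
Reaction term: ξ·ΔH°_rxn = 12.008 × -16.0 = -192.14 kJ/s
Sensible, feed 152→25 °C: -441.71 kJ/s
Outlet flows (mol/s): A 11.492, B 12.008
Sensible, products 25→60.6 °C: 121.68 kJ/s
Q = ΔH = -512.16 kJ/s = -512.16 kW
Heat removed = 30730 kJ/min

Q_out = 30700 kJ/min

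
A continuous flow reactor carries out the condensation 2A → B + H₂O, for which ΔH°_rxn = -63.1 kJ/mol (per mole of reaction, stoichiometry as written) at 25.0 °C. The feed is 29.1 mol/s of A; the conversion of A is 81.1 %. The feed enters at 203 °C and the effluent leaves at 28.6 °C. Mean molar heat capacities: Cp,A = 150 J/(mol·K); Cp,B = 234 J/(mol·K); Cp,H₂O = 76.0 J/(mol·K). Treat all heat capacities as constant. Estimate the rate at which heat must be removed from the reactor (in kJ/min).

Q_out = 90300 kJ/min

Extent of reaction ξ = 0.811 × 29.1 / 2 = 11.8 mol/s
Reaction term: ξ·ΔH°_rxn = 11.8 × -63.1 = -744.58 kJ/s
Sensible, feed 203→25 °C: -776.97 kJ/s
Outlet flows (mol/s): A 5.4999, B 11.8, H₂O 11.8
Sensible, products 25→28.6 °C: 16.139 kJ/s
Q = ΔH = -1505.4 kJ/s = -1505.4 kW
Heat removed = 90325 kJ/min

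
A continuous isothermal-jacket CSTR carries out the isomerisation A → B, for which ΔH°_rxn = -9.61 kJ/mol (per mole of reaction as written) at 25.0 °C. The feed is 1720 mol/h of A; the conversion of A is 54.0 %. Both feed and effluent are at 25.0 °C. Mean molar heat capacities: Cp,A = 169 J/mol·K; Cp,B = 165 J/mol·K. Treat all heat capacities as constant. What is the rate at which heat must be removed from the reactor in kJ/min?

Extent of reaction ξ = 0.540 × 1720 = 928.8 mol/h
Reaction term: ξ·ΔH°_rxn = 928.8 × -9.61 = -8925.8 kJ/h
Q = ΔH = -8925.8 kJ/h = -2.4794 kW
Heat removed = 148.76 kJ/min

Q_out = 149 kJ/min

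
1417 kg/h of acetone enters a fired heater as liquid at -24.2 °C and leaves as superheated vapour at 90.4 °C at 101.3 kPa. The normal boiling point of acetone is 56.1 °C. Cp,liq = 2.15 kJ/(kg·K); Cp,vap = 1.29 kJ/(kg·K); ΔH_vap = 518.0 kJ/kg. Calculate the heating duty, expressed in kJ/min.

Q = 17400 kJ/min

liquid -24.2→56.1 °C: 172.64 kJ/kg
vaporisation at 56.1 °C: 518 kJ/kg
vapour 56.1→90.4 °C: 44.247 kJ/kg
Δh = 172.64 + 518 + 44.247 = 734.89 kJ/kg
Q = ṁ·Δh = 1417 kg/h × 734.89 kJ/kg = 1.0413e+06 kJ/h
|Q| = 289.26 kW = 17356 kJ/min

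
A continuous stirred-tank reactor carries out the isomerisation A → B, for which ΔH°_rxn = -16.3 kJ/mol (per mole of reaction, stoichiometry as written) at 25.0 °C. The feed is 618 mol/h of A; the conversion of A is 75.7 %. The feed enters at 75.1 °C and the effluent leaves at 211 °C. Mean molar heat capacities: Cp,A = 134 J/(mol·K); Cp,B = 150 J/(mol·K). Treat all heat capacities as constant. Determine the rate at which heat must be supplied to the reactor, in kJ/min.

Extent of reaction ξ = 0.757 × 618 = 467.83 mol/h
Reaction term: ξ·ΔH°_rxn = 467.83 × -16.3 = -7625.6 kJ/h
Sensible, feed 75.1→25 °C: -4148.9 kJ/h
Outlet flows (mol/h): A 150.17, B 467.83
Sensible, products 25→211 °C: 16795 kJ/h
Q = ΔH = 5020.8 kJ/h = 1.3947 kW
Heat supplied = 83.681 kJ/min

Q_in = 83.7 kJ/min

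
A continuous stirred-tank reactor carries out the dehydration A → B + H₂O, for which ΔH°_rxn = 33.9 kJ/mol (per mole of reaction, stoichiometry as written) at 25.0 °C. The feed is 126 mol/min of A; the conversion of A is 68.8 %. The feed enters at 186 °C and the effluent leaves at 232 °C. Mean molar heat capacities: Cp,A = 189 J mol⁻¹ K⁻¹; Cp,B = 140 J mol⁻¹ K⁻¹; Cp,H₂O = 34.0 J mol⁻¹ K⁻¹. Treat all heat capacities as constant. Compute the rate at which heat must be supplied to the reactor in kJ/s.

Q_in = 62.8 kJ/s

Extent of reaction ξ = 0.688 × 126 = 86.688 mol/min
Reaction term: ξ·ΔH°_rxn = 86.688 × 33.9 = 2938.7 kJ/min
Sensible, feed 186→25 °C: -3834.1 kJ/min
Outlet flows (mol/min): A 39.312, B 86.688, H₂O 86.688
Sensible, products 25→232 °C: 4660.3 kJ/min
Q = ΔH = 3765 kJ/min = 62.75 kW
Heat supplied = 62.75 kJ/s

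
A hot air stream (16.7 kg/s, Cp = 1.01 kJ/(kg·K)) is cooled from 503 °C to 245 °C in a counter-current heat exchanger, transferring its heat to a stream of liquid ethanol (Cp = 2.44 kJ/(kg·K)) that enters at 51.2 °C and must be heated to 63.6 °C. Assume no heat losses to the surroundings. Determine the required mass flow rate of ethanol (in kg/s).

Heat released by hot stream: Q = 16.7 × 1.01 × (503 − 245) = 4351.7 kJ/s
Energy balance on cold side (adiabatic exchanger): Q = ṁ_c·Cp_c·(T_c,out − T_c,in)
ṁ_c = 4351.7 / [2.44 × (63.6 − 51.2)] = 143.83 kg/s

ṁ_c = 144 kg/s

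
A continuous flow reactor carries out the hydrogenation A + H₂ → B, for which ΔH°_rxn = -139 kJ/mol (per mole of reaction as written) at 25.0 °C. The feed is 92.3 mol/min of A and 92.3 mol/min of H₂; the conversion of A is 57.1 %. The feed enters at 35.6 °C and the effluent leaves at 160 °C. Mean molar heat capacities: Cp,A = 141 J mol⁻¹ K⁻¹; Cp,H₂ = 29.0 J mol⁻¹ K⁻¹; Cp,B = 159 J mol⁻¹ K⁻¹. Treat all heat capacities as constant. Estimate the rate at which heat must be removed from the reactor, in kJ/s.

Extent of reaction ξ = 0.571 × 92.3 = 52.703 mol/min
Reaction term: ξ·ΔH°_rxn = 52.703 × -139 = -7325.8 kJ/min
Sensible, feed 35.6→25 °C: -166.32 kJ/min
Outlet flows (mol/min): A 39.597, H₂ 39.597, B 52.703
Sensible, products 25→160 °C: 2040 kJ/min
Q = ΔH = -5452.1 kJ/min = -90.868 kW
Heat removed = 90.868 kJ/s

Q_out = 90.9 kJ/s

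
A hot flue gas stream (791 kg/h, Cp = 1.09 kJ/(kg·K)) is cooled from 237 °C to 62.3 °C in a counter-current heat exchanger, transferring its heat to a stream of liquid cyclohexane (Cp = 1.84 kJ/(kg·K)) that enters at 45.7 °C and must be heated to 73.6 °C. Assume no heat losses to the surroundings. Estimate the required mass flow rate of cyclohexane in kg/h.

Heat released by hot stream: Q = 791 × 1.09 × (237 − 62.3) = 150620 kJ/h
Energy balance on cold side (adiabatic exchanger): Q = ṁ_c·Cp_c·(T_c,out − T_c,in)
ṁ_c = 150620 / [1.84 × (73.6 − 45.7)] = 2934.1 kg/h

ṁ_c = 2930 kg/h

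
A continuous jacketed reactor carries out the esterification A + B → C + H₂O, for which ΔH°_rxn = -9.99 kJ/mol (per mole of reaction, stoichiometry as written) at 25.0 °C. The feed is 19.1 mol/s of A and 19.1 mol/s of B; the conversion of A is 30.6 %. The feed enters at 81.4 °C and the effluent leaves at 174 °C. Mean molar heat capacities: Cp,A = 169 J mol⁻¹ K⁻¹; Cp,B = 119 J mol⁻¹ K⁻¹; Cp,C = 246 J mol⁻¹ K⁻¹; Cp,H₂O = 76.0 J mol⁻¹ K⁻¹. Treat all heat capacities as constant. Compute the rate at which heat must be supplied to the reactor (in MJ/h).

Extent of reaction ξ = 0.306 × 19.1 = 5.8446 mol/s
Reaction term: ξ·ΔH°_rxn = 5.8446 × -9.99 = -58.388 kJ/s
Sensible, feed 81.4→25 °C: -310.25 kJ/s
Outlet flows (mol/s): A 13.255, B 13.255, C 5.8446, H₂O 5.8446
Sensible, products 25→174 °C: 849.23 kJ/s
Q = ΔH = 480.6 kJ/s = 480.6 kW
Heat supplied = 1730.1 MJ/h

Q_in = 1730 MJ/h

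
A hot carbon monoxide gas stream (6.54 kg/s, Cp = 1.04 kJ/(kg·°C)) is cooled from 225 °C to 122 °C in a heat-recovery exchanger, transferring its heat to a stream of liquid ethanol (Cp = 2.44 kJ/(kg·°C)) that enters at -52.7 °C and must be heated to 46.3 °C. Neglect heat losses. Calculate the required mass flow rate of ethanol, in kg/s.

ṁ_c = 2.90 kg/s

Heat released by hot stream: Q = 6.54 × 1.04 × (225 − 122) = 700.56 kJ/s
Energy balance on cold side (adiabatic exchanger): Q = ṁ_c·Cp_c·(T_c,out − T_c,in)
ṁ_c = 700.56 / [2.44 × (46.3 − -52.7)] = 2.9002 kg/s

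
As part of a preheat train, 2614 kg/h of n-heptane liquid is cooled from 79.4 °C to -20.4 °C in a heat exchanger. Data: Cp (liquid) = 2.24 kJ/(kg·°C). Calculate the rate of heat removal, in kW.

Q_c = 162 kW

Q = ṁ·Cp·ΔT = 2614 × 2.24 × (-20.4 − 79.4) = -584360 kJ/h
Converting: 584360 / 3600 s = 162.32 kW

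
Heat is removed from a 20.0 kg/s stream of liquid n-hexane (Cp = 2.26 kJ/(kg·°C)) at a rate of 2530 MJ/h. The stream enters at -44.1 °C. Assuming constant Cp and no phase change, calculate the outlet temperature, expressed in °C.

Q = 2530 MJ/h = 702.78 kJ/s
ΔT = Q/(ṁ·Cp) = 702.78/(20.0×2.26) = 15.548 K
T_out = -44.1 − 15.548 = -59.648 °C

T_out = -59.6 °C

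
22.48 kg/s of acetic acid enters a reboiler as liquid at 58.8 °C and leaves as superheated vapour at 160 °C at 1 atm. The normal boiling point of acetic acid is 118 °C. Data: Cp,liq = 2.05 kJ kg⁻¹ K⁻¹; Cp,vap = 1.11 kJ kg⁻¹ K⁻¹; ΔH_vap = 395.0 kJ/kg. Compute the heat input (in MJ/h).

liquid 58.8→118 °C: 121.36 kJ/kg
vaporisation at 118 °C: 395 kJ/kg
vapour 118→160 °C: 46.62 kJ/kg
Δh = 121.36 + 395 + 46.62 = 562.98 kJ/kg
Q = ṁ·Δh = 22.48 kg/s × 562.98 kJ/kg = 12656 kJ/s
|Q| = 12656 kW = 45561 MJ/h

Q = 45600 MJ/h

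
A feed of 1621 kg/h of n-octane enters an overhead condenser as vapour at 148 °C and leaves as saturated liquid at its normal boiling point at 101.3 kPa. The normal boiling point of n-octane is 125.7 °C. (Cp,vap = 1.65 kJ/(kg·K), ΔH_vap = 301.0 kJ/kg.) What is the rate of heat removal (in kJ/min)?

vapour 148→125.7 °C: -36.795 kJ/kg
condensation at 125.7 °C: -301 kJ/kg
Δh = -36.795 + -301 = -337.8 kJ/kg
Q = ṁ·Δh = 1621 kg/h × -337.8 kJ/kg = -547570 kJ/h
|Q| = 152.1 kW = 9126.1 kJ/min

Q_c = 9130 kJ/min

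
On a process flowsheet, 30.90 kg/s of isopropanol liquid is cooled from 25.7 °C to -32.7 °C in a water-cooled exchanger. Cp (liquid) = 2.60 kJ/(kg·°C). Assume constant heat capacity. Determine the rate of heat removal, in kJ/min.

Q = ṁ·Cp·ΔT = 30.90 × 2.60 × (-32.7 − 25.7) = -4691.9 kJ/s
Cooling duty = 281510 kJ/min

Q_c = 282000 kJ/min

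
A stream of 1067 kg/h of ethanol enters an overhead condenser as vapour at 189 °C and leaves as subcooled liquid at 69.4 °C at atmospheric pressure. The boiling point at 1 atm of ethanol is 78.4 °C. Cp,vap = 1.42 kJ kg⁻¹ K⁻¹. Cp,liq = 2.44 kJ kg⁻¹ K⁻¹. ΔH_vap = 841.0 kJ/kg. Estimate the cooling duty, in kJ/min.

Q_c = 18100 kJ/min

vapour 189→78.4 °C: -157.05 kJ/kg
condensation at 78.4 °C: -841 kJ/kg
liquid 78.4→69.4 °C: -21.96 kJ/kg
Δh = -157.05 + -841 + -21.96 = -1020 kJ/kg
Q = ṁ·Δh = 1067 kg/h × -1020 kJ/kg = -1.0884e+06 kJ/h
|Q| = 302.32 kW = 18139 kJ/min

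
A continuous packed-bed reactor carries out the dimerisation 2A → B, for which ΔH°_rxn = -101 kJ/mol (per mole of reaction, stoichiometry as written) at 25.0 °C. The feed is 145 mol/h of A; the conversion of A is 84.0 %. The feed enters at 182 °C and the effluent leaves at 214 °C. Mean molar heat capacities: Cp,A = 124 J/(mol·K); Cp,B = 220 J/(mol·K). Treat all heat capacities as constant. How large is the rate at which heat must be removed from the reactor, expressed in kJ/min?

Extent of reaction ξ = 0.840 × 145 / 2 = 60.9 mol/h
Reaction term: ξ·ΔH°_rxn = 60.9 × -101 = -6150.9 kJ/h
Sensible, feed 182→25 °C: -2822.9 kJ/h
Outlet flows (mol/h): A 23.2, B 60.9
Sensible, products 25→214 °C: 3075.9 kJ/h
Q = ΔH = -5897.8 kJ/h = -1.6383 kW
Heat removed = 98.297 kJ/min

Q_out = 98.3 kJ/min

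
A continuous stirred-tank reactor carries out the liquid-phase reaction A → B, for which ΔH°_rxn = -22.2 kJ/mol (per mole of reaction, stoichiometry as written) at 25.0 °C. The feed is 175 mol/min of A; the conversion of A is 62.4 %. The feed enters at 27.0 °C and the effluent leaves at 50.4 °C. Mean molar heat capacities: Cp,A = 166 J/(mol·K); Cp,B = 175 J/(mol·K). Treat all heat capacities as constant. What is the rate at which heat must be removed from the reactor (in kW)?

Q_out = 28.7 kW

Extent of reaction ξ = 0.624 × 175 = 109.2 mol/min
Reaction term: ξ·ΔH°_rxn = 109.2 × -22.2 = -2424.2 kJ/min
Sensible, feed 27.0→25 °C: -58.1 kJ/min
Outlet flows (mol/min): A 65.8, B 109.2
Sensible, products 25→50.4 °C: 762.83 kJ/min
Q = ΔH = -1719.5 kJ/min = -28.658 kW
Heat removed = 28.658 kW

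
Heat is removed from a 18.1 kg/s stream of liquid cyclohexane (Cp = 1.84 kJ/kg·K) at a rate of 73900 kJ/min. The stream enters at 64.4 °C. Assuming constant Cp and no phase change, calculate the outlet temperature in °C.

Q = 73900 kJ/min = 1231.7 kJ/s
ΔT = Q/(ṁ·Cp) = 1231.7/(18.1×1.84) = 36.983 K
T_out = 64.4 − 36.983 = 27.417 °C

T_out = 27.4 °C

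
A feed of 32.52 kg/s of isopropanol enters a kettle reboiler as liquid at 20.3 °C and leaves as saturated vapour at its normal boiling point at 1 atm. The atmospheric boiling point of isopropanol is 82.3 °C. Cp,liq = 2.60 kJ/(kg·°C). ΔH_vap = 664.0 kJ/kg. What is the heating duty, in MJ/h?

Q = 96600 MJ/h

liquid 20.3→82.3 °C: 161.2 kJ/kg
vaporisation at 82.3 °C: 664 kJ/kg
Δh = 161.2 + 664 = 825.2 kJ/kg
Q = ṁ·Δh = 32.52 kg/s × 825.2 kJ/kg = 26836 kJ/s
|Q| = 26836 kW = 96608 MJ/h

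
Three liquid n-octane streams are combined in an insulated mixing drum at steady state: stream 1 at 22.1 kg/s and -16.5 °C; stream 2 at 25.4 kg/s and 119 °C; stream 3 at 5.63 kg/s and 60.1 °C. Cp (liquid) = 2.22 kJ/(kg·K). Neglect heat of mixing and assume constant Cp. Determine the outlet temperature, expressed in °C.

T_out = 56.4 °C

Adiabatic, steady state ⇒ Σ ṁᵢCp,ᵢ(T_out − Tᵢ) = 0
Σ ṁᵢCp,ᵢTᵢ = 22.1×2.22×-16.5 + 25.4×2.22×119 + 5.63×2.22×60.1 = 6651.8
Σ ṁᵢCp,ᵢ = 22.1×2.22 + 25.4×2.22 + 5.63×2.22 = 117.95
T_out = 6651.8 / 117.95 = 56.396 °C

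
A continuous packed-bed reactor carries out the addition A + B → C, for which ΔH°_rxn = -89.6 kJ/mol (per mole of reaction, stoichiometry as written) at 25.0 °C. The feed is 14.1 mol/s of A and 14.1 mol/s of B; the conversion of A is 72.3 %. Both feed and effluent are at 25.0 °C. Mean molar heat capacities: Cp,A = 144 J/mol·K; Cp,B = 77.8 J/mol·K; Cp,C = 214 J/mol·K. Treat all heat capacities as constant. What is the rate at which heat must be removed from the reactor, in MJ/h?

Extent of reaction ξ = 0.723 × 14.1 = 10.194 mol/s
Reaction term: ξ·ΔH°_rxn = 10.194 × -89.6 = -913.41 kJ/s
Q = ΔH = -913.41 kJ/s = -913.41 kW
Heat removed = 3288.3 MJ/h

Q_out = 3290 MJ/h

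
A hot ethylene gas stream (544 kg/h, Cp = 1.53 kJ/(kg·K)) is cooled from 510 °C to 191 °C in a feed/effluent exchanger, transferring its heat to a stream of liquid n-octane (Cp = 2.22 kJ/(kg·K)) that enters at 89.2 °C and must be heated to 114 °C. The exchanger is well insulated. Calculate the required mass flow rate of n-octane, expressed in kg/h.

Heat released by hot stream: Q = 544 × 1.53 × (510 − 191) = 265510 kJ/h
Energy balance on cold side (adiabatic exchanger): Q = ṁ_c·Cp_c·(T_c,out − T_c,in)
ṁ_c = 265510 / [2.22 × (114 − 89.2)] = 4822.5 kg/h

ṁ_c = 4820 kg/h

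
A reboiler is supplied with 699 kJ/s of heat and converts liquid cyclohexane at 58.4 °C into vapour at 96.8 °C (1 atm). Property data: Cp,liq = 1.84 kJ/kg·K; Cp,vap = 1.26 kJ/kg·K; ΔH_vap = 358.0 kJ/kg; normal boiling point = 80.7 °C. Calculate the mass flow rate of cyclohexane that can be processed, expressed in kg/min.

ṁ = 100 kg/min

Δh = 1.84×(80.7−58.4) + 358.0 + 1.26×(96.8−80.7) = 419.32 kJ/kg
Q = 699 kJ/s = 699 kJ/s = 41940 kJ/min
ṁ = Q/Δh = 41940 / 419.32 = 100.02 kg/min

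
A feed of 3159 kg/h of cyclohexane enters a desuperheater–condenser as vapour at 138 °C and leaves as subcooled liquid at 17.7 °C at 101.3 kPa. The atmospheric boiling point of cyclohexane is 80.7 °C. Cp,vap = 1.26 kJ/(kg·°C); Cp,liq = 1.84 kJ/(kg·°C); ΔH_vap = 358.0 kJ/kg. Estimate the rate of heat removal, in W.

vapour 138→80.7 °C: -72.198 kJ/kg
condensation at 80.7 °C: -358 kJ/kg
liquid 80.7→17.7 °C: -115.92 kJ/kg
Δh = -72.198 + -358 + -115.92 = -546.12 kJ/kg
Q = ṁ·Δh = 3159 kg/h × -546.12 kJ/kg = -1.7252e+06 kJ/h
|Q| = 479.22 kW = 479220 W

Q_c = 479000 W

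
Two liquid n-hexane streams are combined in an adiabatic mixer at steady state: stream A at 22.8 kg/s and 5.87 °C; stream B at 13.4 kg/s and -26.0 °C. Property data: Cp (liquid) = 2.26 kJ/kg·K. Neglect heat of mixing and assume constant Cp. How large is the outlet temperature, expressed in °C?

No heat crosses the boundary, so H_out = H_in.
T_out = Σ ṁᵢCp,ᵢTᵢ / Σ ṁᵢCp,ᵢ
      = -484.91 / 81.812 = -5.9272 °C

T_out = -5.93 °C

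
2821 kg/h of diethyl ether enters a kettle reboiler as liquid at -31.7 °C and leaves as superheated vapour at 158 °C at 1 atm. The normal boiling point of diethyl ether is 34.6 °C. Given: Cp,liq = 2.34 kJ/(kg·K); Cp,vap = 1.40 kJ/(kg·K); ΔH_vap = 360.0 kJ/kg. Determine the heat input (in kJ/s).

liquid -31.7→34.6 °C: 155.14 kJ/kg
vaporisation at 34.6 °C: 360 kJ/kg
vapour 34.6→158 °C: 172.76 kJ/kg
Δh = 155.14 + 360 + 172.76 = 687.9 kJ/kg
Q = ṁ·Δh = 2821 kg/h × 687.9 kJ/kg = 1.9406e+06 kJ/h
|Q| = 539.05 kW

Q = 539 kJ/s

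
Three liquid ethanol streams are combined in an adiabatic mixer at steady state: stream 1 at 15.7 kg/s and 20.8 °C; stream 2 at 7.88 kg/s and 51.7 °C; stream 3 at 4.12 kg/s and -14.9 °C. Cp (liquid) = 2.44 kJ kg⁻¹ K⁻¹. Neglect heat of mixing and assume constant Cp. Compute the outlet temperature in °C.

T_out = 24.3 °C

Adiabatic, steady state ⇒ Σ ṁᵢCp,ᵢ(T_out − Tᵢ) = 0
Σ ṁᵢCp,ᵢTᵢ = 15.7×2.44×20.8 + 7.88×2.44×51.7 + 4.12×2.44×-14.9 = 1641.1
Σ ṁᵢCp,ᵢ = 15.7×2.44 + 7.88×2.44 + 4.12×2.44 = 67.588
T_out = 1641.1 / 67.588 = 24.28 °C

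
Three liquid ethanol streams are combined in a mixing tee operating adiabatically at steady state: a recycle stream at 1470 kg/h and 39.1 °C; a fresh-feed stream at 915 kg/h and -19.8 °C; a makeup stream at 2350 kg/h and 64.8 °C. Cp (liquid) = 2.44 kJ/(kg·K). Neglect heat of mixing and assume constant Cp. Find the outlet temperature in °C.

Energy balance with Q = 0: Σ ṁᵢCp,ᵢ(T_out − Tᵢ) = 0
T_out = Σ ṁᵢCp,ᵢTᵢ / Σ ṁᵢCp,ᵢ
      = 467600 / 11553 = 40.473 °C

T_out = 40.5 °C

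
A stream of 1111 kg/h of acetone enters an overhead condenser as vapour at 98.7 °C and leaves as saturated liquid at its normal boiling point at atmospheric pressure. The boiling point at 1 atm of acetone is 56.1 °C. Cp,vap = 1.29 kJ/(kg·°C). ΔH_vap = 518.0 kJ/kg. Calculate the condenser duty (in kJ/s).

Q_c = 177 kJ/s

vapour 98.7→56.1 °C: -54.954 kJ/kg
condensation at 56.1 °C: -518 kJ/kg
Δh = -54.954 + -518 = -572.95 kJ/kg
Q = ṁ·Δh = 1111 kg/h × -572.95 kJ/kg = -636550 kJ/h
|Q| = 176.82 kW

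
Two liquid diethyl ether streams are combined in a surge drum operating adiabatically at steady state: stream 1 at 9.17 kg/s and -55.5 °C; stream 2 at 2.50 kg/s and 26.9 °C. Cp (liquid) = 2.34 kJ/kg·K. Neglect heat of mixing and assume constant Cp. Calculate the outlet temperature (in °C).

T_out = -37.8 °C

Adiabatic, steady state ⇒ Σ ṁᵢCp,ᵢ(T_out − Tᵢ) = 0
T_out = Σ ṁᵢCp,ᵢTᵢ / Σ ṁᵢCp,ᵢ
      = -1033.5 / 27.308 = -37.848 °C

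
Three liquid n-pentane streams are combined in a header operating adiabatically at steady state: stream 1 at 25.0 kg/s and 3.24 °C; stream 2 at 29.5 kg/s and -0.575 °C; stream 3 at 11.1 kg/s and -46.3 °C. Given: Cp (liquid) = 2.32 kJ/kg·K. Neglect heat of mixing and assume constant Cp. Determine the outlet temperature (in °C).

T_out = -6.86 °C

No heat crosses the boundary, so H_out = H_in.
Σ ṁᵢCp,ᵢTᵢ = 25.0×2.32×3.24 + 29.5×2.32×-0.575 + 11.1×2.32×-46.3 = -1043.8
Σ ṁᵢCp,ᵢ = 25.0×2.32 + 29.5×2.32 + 11.1×2.32 = 152.19
T_out = -1043.8 / 152.19 = -6.8581 °C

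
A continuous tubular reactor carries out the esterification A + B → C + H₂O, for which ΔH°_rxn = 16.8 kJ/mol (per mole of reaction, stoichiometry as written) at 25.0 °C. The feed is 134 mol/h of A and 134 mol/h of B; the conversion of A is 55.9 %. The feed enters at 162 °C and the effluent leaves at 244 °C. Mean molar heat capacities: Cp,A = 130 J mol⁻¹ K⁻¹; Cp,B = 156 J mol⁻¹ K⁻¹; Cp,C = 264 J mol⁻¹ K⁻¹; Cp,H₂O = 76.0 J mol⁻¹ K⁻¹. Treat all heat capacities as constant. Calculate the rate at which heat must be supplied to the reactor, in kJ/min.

Q_in = 88.1 kJ/min

Extent of reaction ξ = 0.559 × 134 = 74.906 mol/h
Reaction term: ξ·ΔH°_rxn = 74.906 × 16.8 = 1258.4 kJ/h
Sensible, feed 162→25 °C: -5250.4 kJ/h
Outlet flows (mol/h): A 59.094, B 59.094, C 74.906, H₂O 74.906
Sensible, products 25→244 °C: 9278.8 kJ/h
Q = ΔH = 5286.8 kJ/h = 1.4686 kW
Heat supplied = 88.114 kJ/min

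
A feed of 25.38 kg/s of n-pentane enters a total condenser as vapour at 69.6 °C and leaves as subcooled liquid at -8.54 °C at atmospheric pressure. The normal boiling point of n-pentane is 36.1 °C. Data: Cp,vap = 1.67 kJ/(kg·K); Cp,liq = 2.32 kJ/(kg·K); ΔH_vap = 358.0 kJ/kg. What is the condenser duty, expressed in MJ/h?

vapour 69.6→36.1 °C: -55.945 kJ/kg
condensation at 36.1 °C: -358 kJ/kg
liquid 36.1→-8.54 °C: -103.56 kJ/kg
Δh = -55.945 + -358 + -103.56 = -517.51 kJ/kg
Q = ṁ·Δh = 25.38 kg/s × -517.51 kJ/kg = -13134 kJ/s
|Q| = 13134 kW = 47284 MJ/h

Q_c = 47300 MJ/h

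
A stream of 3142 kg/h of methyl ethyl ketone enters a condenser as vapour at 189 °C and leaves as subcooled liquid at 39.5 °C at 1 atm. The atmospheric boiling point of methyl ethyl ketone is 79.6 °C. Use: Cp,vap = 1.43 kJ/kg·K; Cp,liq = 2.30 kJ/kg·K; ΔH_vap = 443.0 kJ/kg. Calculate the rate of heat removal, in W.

Q_c = 604000 W

vapour 189→79.6 °C: -156.44 kJ/kg
condensation at 79.6 °C: -443 kJ/kg
liquid 79.6→39.5 °C: -92.23 kJ/kg
Δh = -156.44 + -443 + -92.23 = -691.67 kJ/kg
Q = ṁ·Δh = 3142 kg/h × -691.67 kJ/kg = -2.1732e+06 kJ/h
|Q| = 603.68 kW = 603680 W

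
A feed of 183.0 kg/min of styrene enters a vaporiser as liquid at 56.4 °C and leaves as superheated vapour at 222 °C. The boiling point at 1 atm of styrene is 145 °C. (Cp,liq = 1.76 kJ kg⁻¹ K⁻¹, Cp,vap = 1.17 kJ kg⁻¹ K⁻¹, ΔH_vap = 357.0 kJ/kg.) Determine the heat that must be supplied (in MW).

Q = 1.84 MW

liquid 56.4→145 °C: 155.94 kJ/kg
vaporisation at 145 °C: 357 kJ/kg
vapour 145→222 °C: 90.09 kJ/kg
Δh = 155.94 + 357 + 90.09 = 603.03 kJ/kg
Q = ṁ·Δh = 183.0 kg/min × 603.03 kJ/kg = 110350 kJ/min
|Q| = 1839.2 kW = 1.8392 MW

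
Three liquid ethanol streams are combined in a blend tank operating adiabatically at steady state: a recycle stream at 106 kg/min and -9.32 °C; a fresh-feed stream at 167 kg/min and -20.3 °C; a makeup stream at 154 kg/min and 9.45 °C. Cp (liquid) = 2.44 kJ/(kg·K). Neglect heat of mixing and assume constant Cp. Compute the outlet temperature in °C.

No heat crosses the boundary, so H_out = H_in.
T_out = Σ ṁᵢCp,ᵢTᵢ / Σ ṁᵢCp,ᵢ
      = -7131.4 / 1041.9 = -6.8448 °C

T_out = -6.84 °C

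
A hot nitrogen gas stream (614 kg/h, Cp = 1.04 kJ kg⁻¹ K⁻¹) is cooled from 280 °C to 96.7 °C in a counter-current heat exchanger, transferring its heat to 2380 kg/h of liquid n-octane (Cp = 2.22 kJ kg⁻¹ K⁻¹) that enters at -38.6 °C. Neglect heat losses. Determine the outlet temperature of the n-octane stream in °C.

Heat released by hot stream: Q = 614 × 1.04 × (280 − 96.7) = 117050 kJ/h
Energy balance on cold side (adiabatic exchanger): Q = ṁ_c·Cp_c·(T_c,out − T_c,in)
T_c,out = -38.6 + 117050/(2380 × 2.22) = -16.447 °C

T_c,out = -16.4 °C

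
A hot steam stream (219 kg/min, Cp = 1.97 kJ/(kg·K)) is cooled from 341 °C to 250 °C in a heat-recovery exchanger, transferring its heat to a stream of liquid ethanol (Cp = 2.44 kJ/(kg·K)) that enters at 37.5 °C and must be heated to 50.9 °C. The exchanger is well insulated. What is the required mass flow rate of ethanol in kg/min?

ṁ_c = 1200 kg/min

Heat released by hot stream: Q = 219 × 1.97 × (341 − 250) = 39260 kJ/min
Energy balance on cold side (adiabatic exchanger): Q = ṁ_c·Cp_c·(T_c,out − T_c,in)
ṁ_c = 39260 / [2.44 × (50.9 − 37.5)] = 1200.8 kg/min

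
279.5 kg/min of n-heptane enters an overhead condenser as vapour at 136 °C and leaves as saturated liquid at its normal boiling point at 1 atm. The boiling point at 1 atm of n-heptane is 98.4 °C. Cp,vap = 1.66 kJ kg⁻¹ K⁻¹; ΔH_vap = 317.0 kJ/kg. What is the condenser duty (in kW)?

Q_c = 1770 kW

vapour 136→98.4 °C: -62.416 kJ/kg
condensation at 98.4 °C: -317 kJ/kg
Δh = -62.416 + -317 = -379.42 kJ/kg
Q = ṁ·Δh = 279.5 kg/min × -379.42 kJ/kg = -106050 kJ/min
|Q| = 1767.4 kW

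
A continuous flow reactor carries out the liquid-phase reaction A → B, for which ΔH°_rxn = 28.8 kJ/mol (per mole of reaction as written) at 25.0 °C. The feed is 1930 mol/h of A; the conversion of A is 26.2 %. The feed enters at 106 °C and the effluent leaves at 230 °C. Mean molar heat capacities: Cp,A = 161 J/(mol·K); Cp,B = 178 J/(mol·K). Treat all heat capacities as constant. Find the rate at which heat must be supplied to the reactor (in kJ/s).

Extent of reaction ξ = 0.262 × 1930 = 505.66 mol/h
Reaction term: ξ·ΔH°_rxn = 505.66 × 28.8 = 14563 kJ/h
Sensible, feed 106→25 °C: -25169 kJ/h
Outlet flows (mol/h): A 1424.3, B 505.66
Sensible, products 25→230 °C: 65462 kJ/h
Q = ΔH = 54856 kJ/h = 15.238 kW
Heat supplied = 15.238 kJ/s

Q_in = 15.2 kJ/s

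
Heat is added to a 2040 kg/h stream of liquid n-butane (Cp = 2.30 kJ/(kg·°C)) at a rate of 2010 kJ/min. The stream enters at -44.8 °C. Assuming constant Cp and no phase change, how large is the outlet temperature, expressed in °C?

Q = 2010 kJ/min = 120600 kJ/h
ΔT = Q/(ṁ·Cp) = 120600/(2040×2.30) = 25.703 K
T_out = -44.8 + 25.703 = -19.097 °C

T_out = -19.1 °C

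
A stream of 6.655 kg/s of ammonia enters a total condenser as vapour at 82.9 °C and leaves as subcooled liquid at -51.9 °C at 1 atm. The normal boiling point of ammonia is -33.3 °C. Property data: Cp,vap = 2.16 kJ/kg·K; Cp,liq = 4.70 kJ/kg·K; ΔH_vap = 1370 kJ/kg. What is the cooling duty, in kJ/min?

Q_c = 682000 kJ/min

vapour 82.9→-33.3 °C: -250.99 kJ/kg
condensation at -33.3 °C: -1370 kJ/kg
liquid -33.3→-51.9 °C: -87.42 kJ/kg
Δh = -250.99 + -1370 + -87.42 = -1708.4 kJ/kg
Q = ṁ·Δh = 6.655 kg/s × -1708.4 kJ/kg = -11369 kJ/s
|Q| = 11369 kW = 682170 kJ/min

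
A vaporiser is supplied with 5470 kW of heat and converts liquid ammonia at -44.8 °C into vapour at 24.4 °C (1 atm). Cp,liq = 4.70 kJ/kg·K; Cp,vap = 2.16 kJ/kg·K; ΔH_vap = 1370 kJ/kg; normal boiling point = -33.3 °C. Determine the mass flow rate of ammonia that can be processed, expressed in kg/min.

Δh = 4.70×(-33.3−-44.8) + 1370 + 2.16×(24.4−-33.3) = 1548.7 kJ/kg
Q = 5470 kW = 5470 kJ/s = 328200 kJ/min
ṁ = Q/Δh = 328200 / 1548.7 = 211.92 kg/min

ṁ = 212 kg/min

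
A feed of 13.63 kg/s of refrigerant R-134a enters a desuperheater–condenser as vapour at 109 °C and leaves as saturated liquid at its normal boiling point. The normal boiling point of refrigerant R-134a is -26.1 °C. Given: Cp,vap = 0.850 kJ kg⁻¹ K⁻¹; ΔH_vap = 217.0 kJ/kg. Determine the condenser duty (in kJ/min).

vapour 109→-26.1 °C: -114.83 kJ/kg
condensation at -26.1 °C: -217 kJ/kg
Δh = -114.83 + -217 = -331.83 kJ/kg
Q = ṁ·Δh = 13.63 kg/s × -331.83 kJ/kg = -4522.9 kJ/s
|Q| = 4522.9 kW = 271370 kJ/min

Q_c = 271000 kJ/min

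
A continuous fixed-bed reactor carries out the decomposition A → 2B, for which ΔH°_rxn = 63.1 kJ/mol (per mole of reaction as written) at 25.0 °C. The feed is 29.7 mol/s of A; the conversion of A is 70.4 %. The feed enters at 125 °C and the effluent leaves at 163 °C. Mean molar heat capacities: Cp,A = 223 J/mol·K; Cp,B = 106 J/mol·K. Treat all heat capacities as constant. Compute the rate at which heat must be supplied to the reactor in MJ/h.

Extent of reaction ξ = 0.704 × 29.7 = 20.909 mol/s
Reaction term: ξ·ΔH°_rxn = 20.909 × 63.1 = 1319.3 kJ/s
Sensible, feed 125→25 °C: -662.31 kJ/s
Outlet flows (mol/s): A 8.7912, B 41.818
Sensible, products 25→163 °C: 882.25 kJ/s
Q = ΔH = 1539.3 kJ/s = 1539.3 kW
Heat supplied = 5541.4 MJ/h

Q_in = 5540 MJ/h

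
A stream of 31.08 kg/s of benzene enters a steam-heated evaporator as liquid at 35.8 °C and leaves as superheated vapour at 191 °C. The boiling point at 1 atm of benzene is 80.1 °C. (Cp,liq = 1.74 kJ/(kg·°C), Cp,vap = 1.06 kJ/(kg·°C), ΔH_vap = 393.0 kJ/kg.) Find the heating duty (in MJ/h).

liquid 35.8→80.1 °C: 77.082 kJ/kg
vaporisation at 80.1 °C: 393 kJ/kg
vapour 80.1→191 °C: 117.55 kJ/kg
Δh = 77.082 + 393 + 117.55 = 587.64 kJ/kg
Q = ṁ·Δh = 31.08 kg/s × 587.64 kJ/kg = 18264 kJ/s
|Q| = 18264 kW = 65749 MJ/h

Q = 65700 MJ/h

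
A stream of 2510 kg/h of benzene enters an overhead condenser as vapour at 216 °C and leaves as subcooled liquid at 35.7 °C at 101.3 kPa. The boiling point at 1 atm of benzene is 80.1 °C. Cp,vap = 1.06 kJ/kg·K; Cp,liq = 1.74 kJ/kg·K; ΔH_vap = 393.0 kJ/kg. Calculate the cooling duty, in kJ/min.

Q_c = 25700 kJ/min

vapour 216→80.1 °C: -144.05 kJ/kg
condensation at 80.1 °C: -393 kJ/kg
liquid 80.1→35.7 °C: -77.256 kJ/kg
Δh = -144.05 + -393 + -77.256 = -614.31 kJ/kg
Q = ṁ·Δh = 2510 kg/h × -614.31 kJ/kg = -1.5419e+06 kJ/h
|Q| = 428.31 kW = 25699 kJ/min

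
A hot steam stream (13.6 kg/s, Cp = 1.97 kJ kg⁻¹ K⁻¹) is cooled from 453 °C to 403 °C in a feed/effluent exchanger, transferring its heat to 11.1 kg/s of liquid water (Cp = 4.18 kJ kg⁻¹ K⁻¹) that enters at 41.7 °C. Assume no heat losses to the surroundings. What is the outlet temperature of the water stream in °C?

T_c,out = 70.6 °C

Heat released by hot stream: Q = 13.6 × 1.97 × (453 − 403) = 1339.6 kJ/s
Energy balance on cold side (adiabatic exchanger): Q = ṁ_c·Cp_c·(T_c,out − T_c,in)
T_c,out = 41.7 + 1339.6/(11.1 × 4.18) = 70.572 °C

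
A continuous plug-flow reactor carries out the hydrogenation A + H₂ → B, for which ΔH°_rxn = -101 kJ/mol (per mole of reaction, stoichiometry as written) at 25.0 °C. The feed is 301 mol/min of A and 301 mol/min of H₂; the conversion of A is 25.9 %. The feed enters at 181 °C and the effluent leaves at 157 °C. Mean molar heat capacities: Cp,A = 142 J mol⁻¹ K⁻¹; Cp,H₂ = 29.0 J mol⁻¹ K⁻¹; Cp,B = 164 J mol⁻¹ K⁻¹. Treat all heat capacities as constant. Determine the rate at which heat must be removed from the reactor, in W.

Extent of reaction ξ = 0.259 × 301 = 77.959 mol/min
Reaction term: ξ·ΔH°_rxn = 77.959 × -101 = -7873.9 kJ/min
Sensible, feed 181→25 °C: -8029.5 kJ/min
Outlet flows (mol/min): A 223.04, H₂ 223.04, B 77.959
Sensible, products 25→157 °C: 6722.1 kJ/min
Q = ΔH = -9181.2 kJ/min = -153.02 kW
Heat removed = 153020 W

Q_out = 153000 W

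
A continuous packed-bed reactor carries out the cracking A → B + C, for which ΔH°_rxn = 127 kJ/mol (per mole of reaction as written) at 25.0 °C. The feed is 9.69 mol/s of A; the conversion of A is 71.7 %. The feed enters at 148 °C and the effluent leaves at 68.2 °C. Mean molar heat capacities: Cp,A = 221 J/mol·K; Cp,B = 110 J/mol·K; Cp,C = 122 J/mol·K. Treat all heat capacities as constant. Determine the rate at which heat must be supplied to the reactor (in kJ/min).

Q_in = 42900 kJ/min

Extent of reaction ξ = 0.717 × 9.69 = 6.9477 mol/s
Reaction term: ξ·ΔH°_rxn = 6.9477 × 127 = 882.36 kJ/s
Sensible, feed 148→25 °C: -263.4 kJ/s
Outlet flows (mol/s): A 2.7423, B 6.9477, C 6.9477
Sensible, products 25→68.2 °C: 95.814 kJ/s
Q = ΔH = 714.77 kJ/s = 714.77 kW
Heat supplied = 42886 kJ/min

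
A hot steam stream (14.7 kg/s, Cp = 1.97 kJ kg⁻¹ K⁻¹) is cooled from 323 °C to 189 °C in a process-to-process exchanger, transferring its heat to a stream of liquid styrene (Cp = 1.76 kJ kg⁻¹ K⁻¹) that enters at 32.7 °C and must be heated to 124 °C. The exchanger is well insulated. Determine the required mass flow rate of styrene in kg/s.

ṁ_c = 24.1 kg/s

Heat released by hot stream: Q = 14.7 × 1.97 × (323 − 189) = 3880.5 kJ/s
Energy balance on cold side (adiabatic exchanger): Q = ṁ_c·Cp_c·(T_c,out − T_c,in)
ṁ_c = 3880.5 / [1.76 × (124 − 32.7)] = 24.149 kg/s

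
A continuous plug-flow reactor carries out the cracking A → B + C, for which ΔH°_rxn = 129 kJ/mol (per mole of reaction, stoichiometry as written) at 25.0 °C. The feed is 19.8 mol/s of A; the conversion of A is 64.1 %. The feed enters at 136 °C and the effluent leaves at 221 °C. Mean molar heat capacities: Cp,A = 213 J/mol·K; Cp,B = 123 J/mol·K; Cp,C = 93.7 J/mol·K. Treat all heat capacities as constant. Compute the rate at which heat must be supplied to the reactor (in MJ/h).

Q_in = 7220 MJ/h

Extent of reaction ξ = 0.641 × 19.8 = 12.692 mol/s
Reaction term: ξ·ΔH°_rxn = 12.692 × 129 = 1637.2 kJ/s
Sensible, feed 136→25 °C: -468.13 kJ/s
Outlet flows (mol/s): A 7.1082, B 12.692, C 12.692
Sensible, products 25→221 °C: 835.81 kJ/s
Q = ΔH = 2004.9 kJ/s = 2004.9 kW
Heat supplied = 7217.7 MJ/h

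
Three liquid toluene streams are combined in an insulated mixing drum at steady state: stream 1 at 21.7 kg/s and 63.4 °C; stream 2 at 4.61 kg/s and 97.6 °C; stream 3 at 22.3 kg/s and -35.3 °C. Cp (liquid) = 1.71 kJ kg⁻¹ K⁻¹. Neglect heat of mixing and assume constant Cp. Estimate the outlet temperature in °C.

T_out = 21.4 °C

Adiabatic, steady state ⇒ Σ ṁᵢCp,ᵢ(T_out − Tᵢ) = 0
T_out = Σ ṁᵢCp,ᵢTᵢ / Σ ṁᵢCp,ᵢ
      = 1775.9 / 83.123 = 21.364 °C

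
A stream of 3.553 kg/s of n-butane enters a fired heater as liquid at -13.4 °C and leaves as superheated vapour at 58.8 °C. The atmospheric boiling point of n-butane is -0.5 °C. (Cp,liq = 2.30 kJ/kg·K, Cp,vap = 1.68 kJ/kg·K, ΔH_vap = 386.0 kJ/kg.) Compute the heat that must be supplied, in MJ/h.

Q = 6590 MJ/h

liquid -13.4→-0.5 °C: 29.67 kJ/kg
vaporisation at -0.5 °C: 386 kJ/kg
vapour -0.5→58.8 °C: 99.624 kJ/kg
Δh = 29.67 + 386 + 99.624 = 515.29 kJ/kg
Q = ṁ·Δh = 3.553 kg/s × 515.29 kJ/kg = 1830.8 kJ/s
|Q| = 1830.8 kW = 6591 MJ/h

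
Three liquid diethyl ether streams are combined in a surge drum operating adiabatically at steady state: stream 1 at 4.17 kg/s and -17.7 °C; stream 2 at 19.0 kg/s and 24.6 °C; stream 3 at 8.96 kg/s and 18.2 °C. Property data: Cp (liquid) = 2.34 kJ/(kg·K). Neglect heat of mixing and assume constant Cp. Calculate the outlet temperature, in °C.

No heat crosses the boundary, so H_out = H_in.
Σ ṁᵢCp,ᵢTᵢ = 4.17×2.34×-17.7 + 19.0×2.34×24.6 + 8.96×2.34×18.2 = 1302.6
Σ ṁᵢCp,ᵢ = 4.17×2.34 + 19.0×2.34 + 8.96×2.34 = 75.184
T_out = 1302.6 / 75.184 = 17.325 °C

T_out = 17.3 °C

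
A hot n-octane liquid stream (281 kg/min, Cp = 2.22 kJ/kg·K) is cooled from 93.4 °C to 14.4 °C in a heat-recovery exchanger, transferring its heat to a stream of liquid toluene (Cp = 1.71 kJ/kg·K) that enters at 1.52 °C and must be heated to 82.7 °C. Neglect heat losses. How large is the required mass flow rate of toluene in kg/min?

ṁ_c = 355 kg/min

Heat released by hot stream: Q = 281 × 2.22 × (93.4 − 14.4) = 49282 kJ/min
Energy balance on cold side (adiabatic exchanger): Q = ṁ_c·Cp_c·(T_c,out − T_c,in)
ṁ_c = 49282 / [1.71 × (82.7 − 1.52)] = 355.01 kg/min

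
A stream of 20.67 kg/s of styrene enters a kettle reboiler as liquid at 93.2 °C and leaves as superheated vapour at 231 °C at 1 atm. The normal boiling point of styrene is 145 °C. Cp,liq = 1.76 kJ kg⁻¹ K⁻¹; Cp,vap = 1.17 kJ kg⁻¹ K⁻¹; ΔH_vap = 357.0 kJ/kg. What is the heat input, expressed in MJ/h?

Q = 40800 MJ/h

liquid 93.2→145 °C: 91.168 kJ/kg
vaporisation at 145 °C: 357 kJ/kg
vapour 145→231 °C: 100.62 kJ/kg
Δh = 91.168 + 357 + 100.62 = 548.79 kJ/kg
Q = ṁ·Δh = 20.67 kg/s × 548.79 kJ/kg = 11343 kJ/s
|Q| = 11343 kW = 40836 MJ/h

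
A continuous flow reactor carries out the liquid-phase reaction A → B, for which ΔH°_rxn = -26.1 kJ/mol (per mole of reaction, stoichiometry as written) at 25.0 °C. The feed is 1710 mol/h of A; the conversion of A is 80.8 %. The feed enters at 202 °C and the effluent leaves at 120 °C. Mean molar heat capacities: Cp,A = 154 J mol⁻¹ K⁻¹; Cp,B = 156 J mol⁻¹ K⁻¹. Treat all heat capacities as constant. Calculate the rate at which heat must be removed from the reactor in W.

Extent of reaction ξ = 0.808 × 1710 = 1381.7 mol/h
Reaction term: ξ·ΔH°_rxn = 1381.7 × -26.1 = -36062 kJ/h
Sensible, feed 202→25 °C: -46611 kJ/h
Outlet flows (mol/h): A 328.32, B 1381.7
Sensible, products 25→120 °C: 25280 kJ/h
Q = ΔH = -57393 kJ/h = -15.943 kW
Heat removed = 15943 W

Q_out = 15900 W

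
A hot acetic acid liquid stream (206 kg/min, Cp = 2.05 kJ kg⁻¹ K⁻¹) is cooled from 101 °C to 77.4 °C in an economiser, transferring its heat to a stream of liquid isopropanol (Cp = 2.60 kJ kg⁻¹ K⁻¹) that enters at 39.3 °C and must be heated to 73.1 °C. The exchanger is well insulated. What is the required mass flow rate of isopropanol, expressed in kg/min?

ṁ_c = 113 kg/min

Heat released by hot stream: Q = 206 × 2.05 × (101 − 77.4) = 9966.3 kJ/min
Energy balance on cold side (adiabatic exchanger): Q = ṁ_c·Cp_c·(T_c,out − T_c,in)
ṁ_c = 9966.3 / [2.60 × (73.1 − 39.3)] = 113.41 kg/min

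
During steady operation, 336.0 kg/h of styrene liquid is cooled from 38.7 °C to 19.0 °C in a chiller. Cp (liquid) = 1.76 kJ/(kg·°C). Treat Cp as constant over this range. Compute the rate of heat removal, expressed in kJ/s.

Q_c = 3.24 kJ/s

Q = ṁ·Cp·ΔT = 336.0 × 1.76 × (19.0 − 38.7) = -11650 kJ/h
Converting: 11650 / 3600 s = 3.2361 kW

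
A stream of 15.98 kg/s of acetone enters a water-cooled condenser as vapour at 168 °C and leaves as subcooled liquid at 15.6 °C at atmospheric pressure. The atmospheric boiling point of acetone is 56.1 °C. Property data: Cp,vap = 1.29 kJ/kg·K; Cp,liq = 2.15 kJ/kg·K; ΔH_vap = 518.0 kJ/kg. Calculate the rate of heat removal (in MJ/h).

Q_c = 43100 MJ/h

vapour 168→56.1 °C: -144.35 kJ/kg
condensation at 56.1 °C: -518 kJ/kg
liquid 56.1→15.6 °C: -87.075 kJ/kg
Δh = -144.35 + -518 + -87.075 = -749.43 kJ/kg
Q = ṁ·Δh = 15.98 kg/s × -749.43 kJ/kg = -11976 kJ/s
|Q| = 11976 kW = 43113 MJ/h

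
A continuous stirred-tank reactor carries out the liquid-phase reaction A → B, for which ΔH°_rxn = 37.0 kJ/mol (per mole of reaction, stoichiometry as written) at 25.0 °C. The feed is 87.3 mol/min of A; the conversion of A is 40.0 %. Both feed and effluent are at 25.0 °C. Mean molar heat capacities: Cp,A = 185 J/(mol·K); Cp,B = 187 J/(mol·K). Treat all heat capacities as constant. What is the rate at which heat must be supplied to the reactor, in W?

Q_in = 21500 W

Extent of reaction ξ = 0.400 × 87.3 = 34.92 mol/min
Reaction term: ξ·ΔH°_rxn = 34.92 × 37.0 = 1292 kJ/min
Q = ΔH = 1292 kJ/min = 21.534 kW
Heat supplied = 21534 W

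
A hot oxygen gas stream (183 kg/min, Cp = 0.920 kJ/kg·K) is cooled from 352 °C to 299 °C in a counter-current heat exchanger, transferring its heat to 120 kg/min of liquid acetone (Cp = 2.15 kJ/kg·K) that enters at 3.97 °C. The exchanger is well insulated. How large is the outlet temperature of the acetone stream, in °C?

Heat released by hot stream: Q = 183 × 0.920 × (352 − 299) = 8923.1 kJ/min
Energy balance on cold side (adiabatic exchanger): Q = ṁ_c·Cp_c·(T_c,out − T_c,in)
T_c,out = 3.97 + 8923.1/(120 × 2.15) = 38.556 °C

T_c,out = 38.6 °C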